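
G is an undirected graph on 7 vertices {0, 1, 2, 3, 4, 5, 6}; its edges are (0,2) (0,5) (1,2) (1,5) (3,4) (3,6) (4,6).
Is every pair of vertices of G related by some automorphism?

No

G has two connected components, {0, 1, 2, 5} and {3, 4, 6}; each is 2-regular, so G = C_4 ⊔ C_3. The orbit of 0 under Aut(G) is {0, 1, 2, 5}, which does not contain 3, so G is not vertex-transitive.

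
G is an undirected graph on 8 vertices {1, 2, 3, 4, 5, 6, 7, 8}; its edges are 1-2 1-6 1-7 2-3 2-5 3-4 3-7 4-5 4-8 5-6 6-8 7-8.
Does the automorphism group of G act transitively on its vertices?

Yes

G is 3-regular and bipartite on 2^3 = 8 vertices with girth 4; it is the hypercube graph Q_3. The symmetry group of the 3-cube is the hyperoctahedral group B_3 = Z_2 ≀ S_3, of order 2^3·3! = 48. This group acts transitively on the 8 vertices.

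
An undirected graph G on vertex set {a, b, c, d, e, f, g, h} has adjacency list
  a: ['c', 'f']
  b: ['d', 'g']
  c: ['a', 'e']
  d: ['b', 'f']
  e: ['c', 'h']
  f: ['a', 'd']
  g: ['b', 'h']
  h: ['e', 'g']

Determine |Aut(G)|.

G is 2-regular and connected on 8 vertices, i.e. the cycle C_8. The automorphisms of the 8-cycle are exactly the symmetries of a regular 8-gon: the dihedral group D_8, |D_8| = 16.

16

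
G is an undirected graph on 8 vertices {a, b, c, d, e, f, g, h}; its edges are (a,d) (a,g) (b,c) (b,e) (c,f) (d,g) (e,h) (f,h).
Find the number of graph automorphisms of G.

G has two connected components, {b, c, e, f, h} and {a, d, g}; each is 2-regular, so G = C_5 ⊔ C_3. The components are non-isomorphic (different sizes), so Aut(G) = Aut(C_5) × Aut(C_3) = D_5 × D_3 of order 10·6 = 60.

60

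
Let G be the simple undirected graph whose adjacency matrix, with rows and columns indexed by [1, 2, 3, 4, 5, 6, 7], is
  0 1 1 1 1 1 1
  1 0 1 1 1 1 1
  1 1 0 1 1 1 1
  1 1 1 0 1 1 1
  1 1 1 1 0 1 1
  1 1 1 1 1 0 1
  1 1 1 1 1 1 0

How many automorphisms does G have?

Every vertex has degree 6, so G is the complete graph K_7. Every bijection on the vertex set is an automorphism of K_7; hence Aut(K_7) ≅ S_7, order 5040.

5040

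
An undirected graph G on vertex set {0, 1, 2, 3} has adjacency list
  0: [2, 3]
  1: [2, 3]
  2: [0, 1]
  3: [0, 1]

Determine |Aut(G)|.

8

G is 2-regular and bipartite on 2^2 = 4 vertices with girth 4; it is the hypercube graph Q_2. The symmetry group of the 2-cube is the hyperoctahedral group B_2 = Z_2 ≀ S_2, of order 2^2·2! = 8.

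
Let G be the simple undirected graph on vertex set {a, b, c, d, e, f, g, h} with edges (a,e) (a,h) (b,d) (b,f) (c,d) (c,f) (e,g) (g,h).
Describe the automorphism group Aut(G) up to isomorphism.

(D_4 × D_4) ⋊ Z_2

G has two connected components, {b, c, d, f} and {a, e, g, h}; each is 2-regular, so G = C_4 ⊔ C_4. With two isomorphic components, Aut(G) = Aut(C_4) ≀ S_2 = (D_4 × D_4) ⋊ Z_2: permute each cycle by D_4, then optionally swap the two cycles. Order 2·(2·4)² = 128.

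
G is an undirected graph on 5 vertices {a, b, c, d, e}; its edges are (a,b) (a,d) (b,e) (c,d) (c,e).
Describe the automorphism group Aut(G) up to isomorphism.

D_5

G is 2-regular and connected on 5 vertices, i.e. the cycle C_5. The automorphisms of the 5-cycle are exactly the symmetries of a regular 5-gon: the dihedral group D_5, |D_5| = 10.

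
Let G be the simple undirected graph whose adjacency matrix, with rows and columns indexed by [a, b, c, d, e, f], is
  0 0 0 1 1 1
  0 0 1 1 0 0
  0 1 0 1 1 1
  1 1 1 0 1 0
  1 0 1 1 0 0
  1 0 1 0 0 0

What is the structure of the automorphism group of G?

1

Degrees alone do not determine every vertex (e.g. a and e both have degree 3), but their neighbour-degree multisets differ: N(a) has degrees [2, 3, 4] while N(e) has degrees [3, 4, 4]. Repeating this refinement separates all vertices, so the only automorphism is the identity.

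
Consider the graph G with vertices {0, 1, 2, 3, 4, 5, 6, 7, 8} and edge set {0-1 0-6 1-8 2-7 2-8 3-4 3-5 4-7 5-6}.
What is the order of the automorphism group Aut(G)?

Every vertex has degree 2 and the graph is connected, so G is the 9-cycle C_9. C_9 has 9 rotations and 9 reflections, so Aut(C_9) ≅ D_9 of order 18.

18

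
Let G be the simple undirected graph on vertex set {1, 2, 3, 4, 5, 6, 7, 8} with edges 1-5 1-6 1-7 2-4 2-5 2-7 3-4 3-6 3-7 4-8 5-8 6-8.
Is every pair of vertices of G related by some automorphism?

Yes

G is 3-regular and bipartite on 2^3 = 8 vertices with girth 4; it is the hypercube graph Q_3. The symmetry group of the 3-cube is the hyperoctahedral group B_3 = Z_2 ≀ S_3, of order 2^3·3! = 48. Under this action every vertex can be carried to every other, so G is vertex-transitive.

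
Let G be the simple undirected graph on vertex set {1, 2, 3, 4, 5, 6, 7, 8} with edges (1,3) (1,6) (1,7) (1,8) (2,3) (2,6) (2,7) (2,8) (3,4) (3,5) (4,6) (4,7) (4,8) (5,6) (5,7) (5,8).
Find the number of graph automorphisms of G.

G is 4-regular and bipartite with parts {3, 6, 7, 8} and {1, 2, 4, 5} (each part is independent and every cross-pair is an edge), so G = K_{4,4}. Each part can be permuted independently (S_4 × S_4) and the two equal-size parts can also be swapped, giving (S_4 × S_4) ⋊ Z_2 of order 2·(4!)² = 1152.

1152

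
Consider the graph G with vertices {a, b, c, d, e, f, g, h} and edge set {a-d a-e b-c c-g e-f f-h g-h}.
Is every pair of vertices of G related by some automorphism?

No

Automorphisms preserve degree, but G has vertices of degree 1 and vertices of degree 2; no automorphism maps one to the other, so G is not vertex-transitive.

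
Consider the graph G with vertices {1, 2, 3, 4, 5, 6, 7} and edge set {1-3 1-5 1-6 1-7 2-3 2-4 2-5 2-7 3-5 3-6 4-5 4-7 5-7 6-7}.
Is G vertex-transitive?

Automorphisms preserve degree, but G has vertices of degree 3 and vertices of degree 5; no automorphism maps one to the other, so G is not vertex-transitive.

No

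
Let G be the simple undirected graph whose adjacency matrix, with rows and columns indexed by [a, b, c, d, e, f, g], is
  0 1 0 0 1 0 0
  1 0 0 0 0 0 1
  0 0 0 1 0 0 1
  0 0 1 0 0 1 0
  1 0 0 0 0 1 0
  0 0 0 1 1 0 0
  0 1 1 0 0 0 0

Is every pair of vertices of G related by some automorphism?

Yes

Every vertex has degree 2 and the graph is connected, so G is the 7-cycle C_7. The automorphisms of the 7-cycle are exactly the symmetries of a regular 7-gon: the dihedral group D_7, |D_7| = 14. This group acts transitively on the 7 vertices.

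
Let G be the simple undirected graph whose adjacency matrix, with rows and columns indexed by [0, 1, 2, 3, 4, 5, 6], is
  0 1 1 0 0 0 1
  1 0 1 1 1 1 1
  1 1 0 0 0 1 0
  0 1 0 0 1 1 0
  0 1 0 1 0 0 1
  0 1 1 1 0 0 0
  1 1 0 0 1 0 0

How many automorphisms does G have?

Vertex 1 is the unique vertex of degree 6; the remaining 6 vertices each have degree 3 and induce a cycle, so G is the wheel on 7 vertices with hub 1. With the hub fixed, the remaining symmetry is that of the rim cycle C_6, giving the dihedral group D_6.

12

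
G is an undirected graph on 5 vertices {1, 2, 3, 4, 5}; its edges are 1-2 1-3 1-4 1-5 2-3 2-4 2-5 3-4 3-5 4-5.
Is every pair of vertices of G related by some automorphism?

Every vertex has degree 4, so G is the complete graph K_5. Every bijection on the vertex set is an automorphism of K_5; hence Aut(K_5) ≅ S_5, order 120. This group acts transitively on the 5 vertices.

Yes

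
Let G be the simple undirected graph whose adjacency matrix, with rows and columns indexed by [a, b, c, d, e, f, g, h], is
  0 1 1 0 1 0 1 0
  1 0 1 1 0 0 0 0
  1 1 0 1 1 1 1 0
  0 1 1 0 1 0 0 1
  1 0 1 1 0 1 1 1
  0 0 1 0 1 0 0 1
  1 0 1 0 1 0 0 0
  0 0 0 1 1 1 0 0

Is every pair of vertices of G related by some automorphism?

No

Automorphisms preserve degree, but G has vertices of degree 3 and vertices of degree 6; no automorphism maps one to the other, so G is not vertex-transitive.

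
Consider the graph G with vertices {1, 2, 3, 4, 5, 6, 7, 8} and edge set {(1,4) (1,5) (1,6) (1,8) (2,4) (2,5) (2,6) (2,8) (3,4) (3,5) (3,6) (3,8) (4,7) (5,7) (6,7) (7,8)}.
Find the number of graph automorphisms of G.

G is 4-regular and bipartite with parts {1, 2, 3, 7} and {4, 5, 6, 8} (each part is independent and every cross-pair is an edge), so G = K_{4,4}. Each part can be permuted independently (S_4 × S_4) and the two equal-size parts can also be swapped, giving (S_4 × S_4) ⋊ Z_2 of order 2·(4!)² = 1152.

1152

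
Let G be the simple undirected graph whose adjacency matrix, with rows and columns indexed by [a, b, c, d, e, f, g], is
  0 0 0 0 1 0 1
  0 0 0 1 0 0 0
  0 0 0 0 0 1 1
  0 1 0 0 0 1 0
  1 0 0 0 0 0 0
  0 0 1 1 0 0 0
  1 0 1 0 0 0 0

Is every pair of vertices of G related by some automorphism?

No

Automorphisms preserve degree, but G has vertices of degree 1 and vertices of degree 2; no automorphism maps one to the other, so G is not vertex-transitive.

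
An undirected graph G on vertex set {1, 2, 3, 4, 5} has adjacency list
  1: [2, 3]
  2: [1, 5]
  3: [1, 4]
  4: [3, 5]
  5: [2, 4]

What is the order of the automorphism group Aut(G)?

10

Every vertex has degree 2 and the graph is connected, so G is the 5-cycle C_5. The automorphisms of the 5-cycle are exactly the symmetries of a regular 5-gon: the dihedral group D_5, |D_5| = 10.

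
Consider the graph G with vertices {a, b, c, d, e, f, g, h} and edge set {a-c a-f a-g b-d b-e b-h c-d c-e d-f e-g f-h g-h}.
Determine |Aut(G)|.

G is 3-regular and bipartite on 2^3 = 8 vertices with girth 4; it is the hypercube graph Q_3. The symmetry group of the 3-cube is the hyperoctahedral group B_3 = Z_2 ≀ S_3, of order 2^3·3! = 48.

48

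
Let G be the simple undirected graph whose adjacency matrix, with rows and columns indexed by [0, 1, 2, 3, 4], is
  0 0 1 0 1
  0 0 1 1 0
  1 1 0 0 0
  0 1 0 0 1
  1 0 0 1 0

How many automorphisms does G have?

Every vertex has degree 2 and the graph is connected, so G is the 5-cycle C_5. C_5 has 5 rotations and 5 reflections, so Aut(C_5) ≅ D_5 of order 10.

10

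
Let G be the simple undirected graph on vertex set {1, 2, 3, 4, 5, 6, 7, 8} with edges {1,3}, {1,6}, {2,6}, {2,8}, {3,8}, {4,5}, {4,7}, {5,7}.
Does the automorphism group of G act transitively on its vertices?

G has two connected components, {1, 2, 3, 6, 8} and {4, 5, 7}; each is 2-regular, so G = C_5 ⊔ C_3. The orbit of 1 under Aut(G) is {1, 2, 3, 6, 8}, which does not contain 4, so G is not vertex-transitive.

No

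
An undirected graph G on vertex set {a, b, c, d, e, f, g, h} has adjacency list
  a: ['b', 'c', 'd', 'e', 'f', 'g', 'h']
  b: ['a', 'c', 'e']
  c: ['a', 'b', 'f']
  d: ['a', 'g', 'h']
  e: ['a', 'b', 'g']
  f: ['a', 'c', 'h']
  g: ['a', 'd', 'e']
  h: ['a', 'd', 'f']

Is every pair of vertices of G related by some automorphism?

No

Vertex a is the only vertex of degree 7, so every automorphism fixes it; G is not vertex-transitive.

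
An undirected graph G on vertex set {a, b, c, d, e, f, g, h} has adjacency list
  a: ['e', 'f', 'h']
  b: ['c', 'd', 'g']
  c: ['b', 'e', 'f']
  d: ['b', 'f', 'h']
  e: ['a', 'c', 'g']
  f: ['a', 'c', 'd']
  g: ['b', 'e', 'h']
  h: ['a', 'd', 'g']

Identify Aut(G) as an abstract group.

the hyperoctahedral group B_3

G is 3-regular and bipartite on 2^3 = 8 vertices with girth 4; it is the hypercube graph Q_3. Aut(Q_3) consists of the signed permutations of the 3 coordinate axes: 3! permutations times 2^3 sign flips, so |Aut| = 2^3·3! = 48.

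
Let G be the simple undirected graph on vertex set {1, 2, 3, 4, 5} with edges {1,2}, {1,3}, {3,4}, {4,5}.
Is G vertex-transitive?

Automorphisms preserve degree, but G has vertices of degree 1 and vertices of degree 2; no automorphism maps one to the other, so G is not vertex-transitive.

No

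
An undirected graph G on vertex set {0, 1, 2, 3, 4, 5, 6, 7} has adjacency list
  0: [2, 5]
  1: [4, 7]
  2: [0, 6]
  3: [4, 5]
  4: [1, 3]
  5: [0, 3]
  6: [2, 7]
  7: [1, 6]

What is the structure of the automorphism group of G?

Every vertex has degree 2 and the graph is connected, so G is the 8-cycle C_8. The automorphisms of the 8-cycle are exactly the symmetries of a regular 8-gon: the dihedral group D_8, |D_8| = 16.

the dihedral group of order 16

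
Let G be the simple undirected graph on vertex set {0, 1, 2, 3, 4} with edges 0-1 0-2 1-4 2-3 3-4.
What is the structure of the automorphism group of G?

Every vertex has degree 2 and the graph is connected, so G is the 5-cycle C_5. The automorphisms of the 5-cycle are exactly the symmetries of a regular 5-gon: the dihedral group D_5, |D_5| = 10.

the dihedral group of order 10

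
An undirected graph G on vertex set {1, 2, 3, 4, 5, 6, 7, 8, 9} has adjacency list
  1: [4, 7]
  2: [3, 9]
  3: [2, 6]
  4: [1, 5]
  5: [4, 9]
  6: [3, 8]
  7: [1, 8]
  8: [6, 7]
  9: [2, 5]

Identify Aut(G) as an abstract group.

D_9

Every vertex has degree 2 and the graph is connected, so G is the 9-cycle C_9. The automorphisms of the 9-cycle are exactly the symmetries of a regular 9-gon: the dihedral group D_9, |D_9| = 18.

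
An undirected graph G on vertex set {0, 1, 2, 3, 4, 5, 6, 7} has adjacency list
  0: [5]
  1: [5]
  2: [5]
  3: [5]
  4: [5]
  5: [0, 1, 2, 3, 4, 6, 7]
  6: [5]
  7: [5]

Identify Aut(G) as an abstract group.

S_7

Vertex 5 has degree 7 and every other vertex has degree 1, so G is the star K_{1,7} with centre 5. The 7 leaves are pairwise interchangeable while the centre is fixed, giving Aut(G) = S_7.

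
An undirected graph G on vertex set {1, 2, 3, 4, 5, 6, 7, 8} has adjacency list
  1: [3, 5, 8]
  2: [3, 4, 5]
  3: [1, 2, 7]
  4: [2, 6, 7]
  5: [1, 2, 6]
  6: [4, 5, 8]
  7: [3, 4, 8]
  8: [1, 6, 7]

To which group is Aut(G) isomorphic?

G is 3-regular and bipartite on 2^3 = 8 vertices with girth 4; it is the hypercube graph Q_3. The symmetry group of the 3-cube is the hyperoctahedral group B_3 = Z_2 ≀ S_3, of order 2^3·3! = 48.

the hyperoctahedral group B_3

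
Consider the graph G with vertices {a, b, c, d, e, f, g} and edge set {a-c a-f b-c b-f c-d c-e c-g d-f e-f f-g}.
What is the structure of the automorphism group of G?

S_2 × S_5

The vertices split by degree into {c, f} (degree 5) and {a, b, d, e, g} (degree 2); every edge runs between the two parts, so G is the complete bipartite graph K_{2,5}. The parts have unequal sizes, so no automorphism swaps them; each part is permuted independently, giving S_2 × S_5 of order 2!·5! = 240.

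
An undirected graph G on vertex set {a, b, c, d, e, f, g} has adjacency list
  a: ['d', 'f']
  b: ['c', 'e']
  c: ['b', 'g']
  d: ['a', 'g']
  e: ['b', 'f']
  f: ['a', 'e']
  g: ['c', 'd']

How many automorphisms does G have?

14

G is 2-regular and connected on 7 vertices, i.e. the cycle C_7. C_7 has 7 rotations and 7 reflections, so Aut(C_7) ≅ D_7 of order 14.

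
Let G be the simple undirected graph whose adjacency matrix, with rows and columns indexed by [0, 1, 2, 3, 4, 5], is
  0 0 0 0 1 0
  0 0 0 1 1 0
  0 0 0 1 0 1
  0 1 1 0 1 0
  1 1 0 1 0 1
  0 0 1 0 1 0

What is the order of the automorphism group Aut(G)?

1

Degrees alone do not determine every vertex (e.g. 1 and 2 both have degree 2), but their neighbour-degree multisets differ: N(1) has degrees [3, 4] while N(2) has degrees [2, 3]. Repeating this refinement separates all vertices, so the only automorphism is the identity.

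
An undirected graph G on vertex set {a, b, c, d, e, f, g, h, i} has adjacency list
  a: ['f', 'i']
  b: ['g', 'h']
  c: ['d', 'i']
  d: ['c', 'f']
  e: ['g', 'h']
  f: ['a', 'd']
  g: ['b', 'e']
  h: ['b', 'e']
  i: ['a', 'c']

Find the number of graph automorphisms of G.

80

G has two connected components, {a, c, d, f, i} and {b, e, g, h}; each is 2-regular, so G = C_5 ⊔ C_4. The components are non-isomorphic (different sizes), so Aut(G) = Aut(C_4) × Aut(C_5) = D_4 × D_5 of order 8·10 = 80.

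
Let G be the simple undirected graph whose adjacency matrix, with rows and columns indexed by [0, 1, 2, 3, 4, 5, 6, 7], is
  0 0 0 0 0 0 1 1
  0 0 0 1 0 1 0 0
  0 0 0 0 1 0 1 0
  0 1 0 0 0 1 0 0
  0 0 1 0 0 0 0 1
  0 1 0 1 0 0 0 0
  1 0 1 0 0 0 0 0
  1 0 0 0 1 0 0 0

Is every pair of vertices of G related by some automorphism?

No

G has two connected components, {0, 2, 4, 6, 7} and {1, 3, 5}; each is 2-regular, so G = C_5 ⊔ C_3. The orbit of 0 under Aut(G) is {0, 2, 4, 6, 7}, which does not contain 1, so G is not vertex-transitive.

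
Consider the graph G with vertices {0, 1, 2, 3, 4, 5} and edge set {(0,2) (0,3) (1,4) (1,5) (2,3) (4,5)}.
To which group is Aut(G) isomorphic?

G has two connected components, {1, 4, 5} and {0, 2, 3}; each is 2-regular, so G = C_3 ⊔ C_3. Aut of a disjoint union of two copies of C_3 is the wreath product D_3 ≀ Z_2, of order 2·6² = 72.

D_3 ≀ Z_2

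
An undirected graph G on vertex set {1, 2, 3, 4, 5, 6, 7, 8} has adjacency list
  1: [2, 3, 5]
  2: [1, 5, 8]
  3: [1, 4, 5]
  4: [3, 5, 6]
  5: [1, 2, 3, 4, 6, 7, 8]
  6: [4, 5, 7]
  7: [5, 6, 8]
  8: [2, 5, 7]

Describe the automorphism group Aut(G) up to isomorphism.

Vertex 5 is the unique vertex of degree 7; the remaining 7 vertices each have degree 3 and induce a cycle, so G is the wheel on 8 vertices with hub 5. Every automorphism fixes the hub and acts on the rim 7-cycle, so Aut(G) ≅ Aut(C_7) = D_7 of order 14.

the dihedral group of order 14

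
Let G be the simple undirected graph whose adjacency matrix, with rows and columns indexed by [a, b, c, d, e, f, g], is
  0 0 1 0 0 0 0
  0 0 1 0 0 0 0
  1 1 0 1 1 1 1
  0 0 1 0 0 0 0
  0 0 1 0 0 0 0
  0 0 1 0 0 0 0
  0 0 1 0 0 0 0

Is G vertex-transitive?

No

Vertex c is the only vertex of degree 6, so every automorphism fixes it; G is not vertex-transitive.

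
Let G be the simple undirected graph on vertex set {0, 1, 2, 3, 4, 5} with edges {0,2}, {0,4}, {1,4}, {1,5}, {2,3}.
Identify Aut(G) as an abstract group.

The degree sequence is [2, 2, 2, 1, 2, 1]; the two degree-1 vertices 3 and 5 are the ends of a path, so G = P_6. The only nontrivial automorphism of a path is the end-to-end reflection, so Aut(G) ≅ Z_2.

the cyclic group of order 2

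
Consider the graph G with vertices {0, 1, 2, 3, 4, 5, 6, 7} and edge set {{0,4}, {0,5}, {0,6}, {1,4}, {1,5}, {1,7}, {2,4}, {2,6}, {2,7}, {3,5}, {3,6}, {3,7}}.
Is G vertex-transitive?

Yes

G is 3-regular and bipartite on 2^3 = 8 vertices with girth 4; it is the hypercube graph Q_3. The symmetry group of the 3-cube is the hyperoctahedral group B_3 = Z_2 ≀ S_3, of order 2^3·3! = 48. Under this action every vertex can be carried to every other, so G is vertex-transitive.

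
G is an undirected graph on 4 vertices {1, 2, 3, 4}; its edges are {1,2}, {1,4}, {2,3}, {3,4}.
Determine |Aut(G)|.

G is 2-regular and bipartite on 2^2 = 4 vertices with girth 4; it is the hypercube graph Q_2. The symmetry group of the 2-cube is the hyperoctahedral group B_2 = Z_2 ≀ S_2, of order 2^2·2! = 8.

8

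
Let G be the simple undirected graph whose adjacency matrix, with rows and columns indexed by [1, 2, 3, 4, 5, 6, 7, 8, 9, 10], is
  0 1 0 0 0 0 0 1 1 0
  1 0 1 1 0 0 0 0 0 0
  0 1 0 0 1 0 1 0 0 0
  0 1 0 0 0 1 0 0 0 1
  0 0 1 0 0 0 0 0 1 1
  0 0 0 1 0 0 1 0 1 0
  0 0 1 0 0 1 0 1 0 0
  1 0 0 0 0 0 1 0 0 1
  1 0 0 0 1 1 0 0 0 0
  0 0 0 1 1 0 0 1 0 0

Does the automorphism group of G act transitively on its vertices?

G is 3-regular on 10 vertices with no triangles and no 4-cycles (girth 5): this is the Petersen graph. Viewing the Petersen graph as the Kneser graph K(5,2) — vertices are 2-subsets of {1,…,5}, edges join disjoint pairs — its automorphisms are exactly the permutations of the 5-element set, so Aut ≅ S_5 of order 120. This group acts transitively on the 10 vertices.

Yes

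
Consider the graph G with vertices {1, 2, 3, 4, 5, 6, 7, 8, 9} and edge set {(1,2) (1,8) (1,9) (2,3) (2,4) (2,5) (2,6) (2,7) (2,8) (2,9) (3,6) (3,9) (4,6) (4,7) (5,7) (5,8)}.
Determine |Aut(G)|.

Vertex 2 is the unique vertex of degree 8; the remaining 8 vertices each have degree 3 and induce a cycle, so G is the wheel on 9 vertices with hub 2. With the hub fixed, the remaining symmetry is that of the rim cycle C_8, giving the dihedral group D_8.

16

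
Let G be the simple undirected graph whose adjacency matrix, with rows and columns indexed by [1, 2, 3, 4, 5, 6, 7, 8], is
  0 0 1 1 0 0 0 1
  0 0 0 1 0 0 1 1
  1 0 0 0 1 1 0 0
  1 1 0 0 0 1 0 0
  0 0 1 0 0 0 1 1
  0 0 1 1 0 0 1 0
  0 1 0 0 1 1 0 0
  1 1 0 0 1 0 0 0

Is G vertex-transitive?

G is 3-regular and bipartite on 2^3 = 8 vertices with girth 4; it is the hypercube graph Q_3. The symmetry group of the 3-cube is the hyperoctahedral group B_3 = Z_2 ≀ S_3, of order 2^3·3! = 48. This group acts transitively on the 8 vertices.

Yes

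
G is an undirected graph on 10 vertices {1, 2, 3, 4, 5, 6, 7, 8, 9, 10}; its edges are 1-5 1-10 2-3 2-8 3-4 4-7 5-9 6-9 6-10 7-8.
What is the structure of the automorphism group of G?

G has two connected components, {2, 3, 4, 7, 8} and {1, 5, 6, 9, 10}; each is 2-regular, so G = C_5 ⊔ C_5. With two isomorphic components, Aut(G) = Aut(C_5) ≀ S_2 = (D_5 × D_5) ⋊ Z_2: permute each cycle by D_5, then optionally swap the two cycles. Order 2·(2·5)² = 200.

D_5 ≀ Z_2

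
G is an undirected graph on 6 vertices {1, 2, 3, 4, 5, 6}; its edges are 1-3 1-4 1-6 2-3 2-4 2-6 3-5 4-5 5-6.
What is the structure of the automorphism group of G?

G is 3-regular and bipartite with parts {3, 4, 6} and {1, 2, 5} (each part is independent and every cross-pair is an edge), so G = K_{3,3}. Each part can be permuted independently (S_3 × S_3) and the two equal-size parts can also be swapped, giving (S_3 × S_3) ⋊ Z_2 of order 2·(3!)² = 72.

(S_3 × S_3) ⋊ Z_2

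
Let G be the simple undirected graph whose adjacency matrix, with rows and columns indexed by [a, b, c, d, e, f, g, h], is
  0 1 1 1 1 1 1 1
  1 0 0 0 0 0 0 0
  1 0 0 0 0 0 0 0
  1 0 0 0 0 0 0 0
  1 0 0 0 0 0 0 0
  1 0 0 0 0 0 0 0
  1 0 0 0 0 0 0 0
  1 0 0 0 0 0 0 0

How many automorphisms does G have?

5040

Vertex a has degree 7 and every other vertex has degree 1, so G is the star K_{1,7} with centre a. The 7 leaves are pairwise interchangeable while the centre is fixed, giving Aut(G) = S_7.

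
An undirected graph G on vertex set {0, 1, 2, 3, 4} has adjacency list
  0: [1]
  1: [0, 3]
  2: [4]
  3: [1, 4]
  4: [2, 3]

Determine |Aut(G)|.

2

The degree sequence is [1, 2, 1, 2, 2]; the two degree-1 vertices 0 and 2 are the ends of a path, so G = P_5. A path has exactly one nontrivial symmetry — reversal — giving Aut(G) of order 2.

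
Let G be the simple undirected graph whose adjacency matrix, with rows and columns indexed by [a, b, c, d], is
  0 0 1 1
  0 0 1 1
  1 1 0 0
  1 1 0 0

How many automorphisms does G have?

8

G is 2-regular and bipartite on 2^2 = 4 vertices with girth 4; it is the hypercube graph Q_2. Aut(Q_2) consists of the signed permutations of the 2 coordinate axes: 2! permutations times 2^2 sign flips, so |Aut| = 2^2·2! = 8.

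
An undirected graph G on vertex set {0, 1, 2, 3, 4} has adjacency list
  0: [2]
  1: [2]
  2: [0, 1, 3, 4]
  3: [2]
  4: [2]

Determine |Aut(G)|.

24

Vertex 2 has degree 4 and every other vertex has degree 1, so G is the star K_{1,4} with centre 2. Any automorphism fixes the centre and permutes the 4 leaves freely, so Aut(G) ≅ S_4 of order 4! = 24.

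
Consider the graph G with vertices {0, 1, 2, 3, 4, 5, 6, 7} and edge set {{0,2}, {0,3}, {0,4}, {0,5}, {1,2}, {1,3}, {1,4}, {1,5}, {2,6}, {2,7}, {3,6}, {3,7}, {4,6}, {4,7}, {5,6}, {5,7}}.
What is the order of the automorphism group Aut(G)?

1152

G is 4-regular and bipartite with parts {2, 3, 4, 5} and {0, 1, 6, 7} (each part is independent and every cross-pair is an edge), so G = K_{4,4}. Aut(K_{4,4}) is the wreath product S_4 ≀ Z_2: permute within each part, then optionally swap the parts; |Aut| = 2·(4!)² = 1152.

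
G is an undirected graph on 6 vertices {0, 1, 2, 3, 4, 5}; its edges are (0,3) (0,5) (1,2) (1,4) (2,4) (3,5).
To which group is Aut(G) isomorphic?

G has two connected components, {0, 3, 5} and {1, 2, 4}; each is 2-regular, so G = C_3 ⊔ C_3. Aut of a disjoint union of two copies of C_3 is the wreath product D_3 ≀ Z_2, of order 2·6² = 72.

(D_3 × D_3) ⋊ Z_2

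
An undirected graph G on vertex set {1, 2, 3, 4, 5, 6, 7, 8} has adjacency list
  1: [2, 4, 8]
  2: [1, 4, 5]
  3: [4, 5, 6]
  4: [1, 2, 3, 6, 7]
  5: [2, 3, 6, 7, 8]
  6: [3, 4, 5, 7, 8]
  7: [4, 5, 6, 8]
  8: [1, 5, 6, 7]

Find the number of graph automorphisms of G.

Degrees alone do not determine every vertex (e.g. 1 and 2 both have degree 3), but their neighbour-degree multisets differ: N(1) has degrees [3, 4, 5] while N(2) has degrees [3, 5, 5]. Repeating this refinement separates all vertices, so the only automorphism is the identity.

1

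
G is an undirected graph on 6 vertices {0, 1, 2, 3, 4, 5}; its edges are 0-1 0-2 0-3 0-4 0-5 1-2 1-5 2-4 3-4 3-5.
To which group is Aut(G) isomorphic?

Vertex 0 is the unique vertex of degree 5; the remaining 5 vertices each have degree 3 and induce a cycle, so G is the wheel on 6 vertices with hub 0. Every automorphism fixes the hub and acts on the rim 5-cycle, so Aut(G) ≅ Aut(C_5) = D_5 of order 10.

D_5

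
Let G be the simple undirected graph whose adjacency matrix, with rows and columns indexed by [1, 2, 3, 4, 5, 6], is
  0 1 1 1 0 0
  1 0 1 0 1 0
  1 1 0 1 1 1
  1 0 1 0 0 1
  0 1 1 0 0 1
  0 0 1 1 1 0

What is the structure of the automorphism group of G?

D_5

Vertex 3 is the unique vertex of degree 5; the remaining 5 vertices each have degree 3 and induce a cycle, so G is the wheel on 6 vertices with hub 3. With the hub fixed, the remaining symmetry is that of the rim cycle C_5, giving the dihedral group D_5.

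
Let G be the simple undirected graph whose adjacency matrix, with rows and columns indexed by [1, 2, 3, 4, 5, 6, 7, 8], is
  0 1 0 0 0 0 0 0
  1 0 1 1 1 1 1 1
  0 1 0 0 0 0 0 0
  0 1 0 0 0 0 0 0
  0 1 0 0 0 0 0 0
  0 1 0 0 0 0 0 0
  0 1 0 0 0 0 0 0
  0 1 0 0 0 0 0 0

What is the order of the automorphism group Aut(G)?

5040

Vertex 2 has degree 7 and every other vertex has degree 1, so G is the star K_{1,7} with centre 2. Any automorphism fixes the centre and permutes the 7 leaves freely, so Aut(G) ≅ S_7 of order 7! = 5040.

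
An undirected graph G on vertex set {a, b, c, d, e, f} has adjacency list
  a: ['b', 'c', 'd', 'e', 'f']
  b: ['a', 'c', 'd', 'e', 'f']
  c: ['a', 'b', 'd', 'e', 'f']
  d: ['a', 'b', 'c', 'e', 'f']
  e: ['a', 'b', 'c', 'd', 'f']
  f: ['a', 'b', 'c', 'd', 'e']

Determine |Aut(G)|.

720

Every vertex has degree 5, so G is the complete graph K_6. Every bijection on the vertex set is an automorphism of K_6; hence Aut(K_6) ≅ S_6, order 720.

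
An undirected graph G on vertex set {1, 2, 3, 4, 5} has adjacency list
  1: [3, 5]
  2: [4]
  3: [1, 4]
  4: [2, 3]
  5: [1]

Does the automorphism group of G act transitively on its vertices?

No

Automorphisms preserve degree, but G has vertices of degree 1 and vertices of degree 2; no automorphism maps one to the other, so G is not vertex-transitive.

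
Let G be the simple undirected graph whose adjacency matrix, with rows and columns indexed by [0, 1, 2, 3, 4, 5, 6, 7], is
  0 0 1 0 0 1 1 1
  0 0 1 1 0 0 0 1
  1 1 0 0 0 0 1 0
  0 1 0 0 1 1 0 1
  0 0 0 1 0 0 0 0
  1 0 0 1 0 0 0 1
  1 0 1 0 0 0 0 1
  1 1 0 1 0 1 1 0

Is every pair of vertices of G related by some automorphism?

No

Vertex 4 is the only vertex of degree 1, so every automorphism fixes it; G is not vertex-transitive.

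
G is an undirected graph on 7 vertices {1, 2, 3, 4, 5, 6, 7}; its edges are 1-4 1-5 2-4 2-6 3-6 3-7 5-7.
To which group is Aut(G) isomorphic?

D_7

Every vertex has degree 2 and the graph is connected, so G is the 7-cycle C_7. The automorphisms of the 7-cycle are exactly the symmetries of a regular 7-gon: the dihedral group D_7, |D_7| = 14.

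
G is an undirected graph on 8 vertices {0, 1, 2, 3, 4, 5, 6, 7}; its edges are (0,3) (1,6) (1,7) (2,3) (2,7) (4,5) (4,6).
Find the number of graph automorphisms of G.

2

The degree sequence is [1, 2, 2, 2, 2, 1, 2, 2]; the two degree-1 vertices 0 and 5 are the ends of a path, so G = P_8. A path has exactly one nontrivial symmetry — reversal — giving Aut(G) of order 2.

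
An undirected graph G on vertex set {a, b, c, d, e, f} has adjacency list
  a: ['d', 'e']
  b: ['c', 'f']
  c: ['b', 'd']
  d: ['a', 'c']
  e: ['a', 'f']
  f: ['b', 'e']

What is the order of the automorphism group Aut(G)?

G is 2-regular and connected on 6 vertices, i.e. the cycle C_6. The automorphisms of the 6-cycle are exactly the symmetries of a regular 6-gon: the dihedral group D_6, |D_6| = 12.

12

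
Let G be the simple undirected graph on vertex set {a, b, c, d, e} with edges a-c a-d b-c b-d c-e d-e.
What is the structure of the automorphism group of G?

S_3 × S_2

The vertices split by degree into {c, d} (degree 3) and {a, b, e} (degree 2); every edge runs between the two parts, so G is the complete bipartite graph K_{2,3}. The parts have unequal sizes, so no automorphism swaps them; each part is permuted independently, giving S_3 × S_2 of order 3!·2! = 12.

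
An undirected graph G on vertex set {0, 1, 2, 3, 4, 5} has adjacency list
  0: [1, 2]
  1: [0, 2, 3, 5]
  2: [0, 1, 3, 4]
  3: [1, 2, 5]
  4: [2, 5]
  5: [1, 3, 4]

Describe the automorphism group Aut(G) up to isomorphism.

Degrees alone do not determine every vertex (e.g. 0 and 4 both have degree 2), but their neighbour-degree multisets differ: N(0) has degrees [4, 4] while N(4) has degrees [3, 4]. Repeating this refinement separates all vertices, so the only automorphism is the identity.

{e}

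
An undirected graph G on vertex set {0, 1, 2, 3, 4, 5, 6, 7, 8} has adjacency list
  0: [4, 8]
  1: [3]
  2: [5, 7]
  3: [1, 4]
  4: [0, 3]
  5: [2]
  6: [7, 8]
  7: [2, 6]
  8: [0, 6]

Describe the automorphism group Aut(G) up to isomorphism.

The degree sequence is [2, 1, 2, 2, 2, 1, 2, 2, 2]; the two degree-1 vertices 1 and 5 are the ends of a path, so G = P_9. A path has exactly one nontrivial symmetry — reversal — giving Aut(G) of order 2.

Z_2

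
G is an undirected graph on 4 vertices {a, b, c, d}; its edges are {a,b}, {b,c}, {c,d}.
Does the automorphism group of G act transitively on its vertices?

Automorphisms preserve degree, but G has vertices of degree 1 and vertices of degree 2; no automorphism maps one to the other, so G is not vertex-transitive.

No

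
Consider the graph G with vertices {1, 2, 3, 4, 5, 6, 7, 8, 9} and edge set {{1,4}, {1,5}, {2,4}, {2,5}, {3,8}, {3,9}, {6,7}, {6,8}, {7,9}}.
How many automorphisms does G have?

G has two connected components, {3, 6, 7, 8, 9} and {1, 2, 4, 5}; each is 2-regular, so G = C_5 ⊔ C_4. No automorphism exchanges components of different sizes, hence Aut(G) is the direct product D_5 × D_4, order 80.

80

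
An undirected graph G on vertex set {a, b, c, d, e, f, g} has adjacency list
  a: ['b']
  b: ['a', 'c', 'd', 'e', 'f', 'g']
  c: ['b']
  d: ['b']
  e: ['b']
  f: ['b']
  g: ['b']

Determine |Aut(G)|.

720

Vertex b has degree 6 and every other vertex has degree 1, so G is the star K_{1,6} with centre b. The 6 leaves are pairwise interchangeable while the centre is fixed, giving Aut(G) = S_6.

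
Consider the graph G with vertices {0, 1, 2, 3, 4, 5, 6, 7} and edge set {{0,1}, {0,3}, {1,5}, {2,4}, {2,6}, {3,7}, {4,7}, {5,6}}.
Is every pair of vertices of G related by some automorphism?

Yes

G is 2-regular and connected on 8 vertices, i.e. the cycle C_8. C_8 has 8 rotations and 8 reflections, so Aut(C_8) ≅ D_8 of order 16. This group acts transitively on the 8 vertices.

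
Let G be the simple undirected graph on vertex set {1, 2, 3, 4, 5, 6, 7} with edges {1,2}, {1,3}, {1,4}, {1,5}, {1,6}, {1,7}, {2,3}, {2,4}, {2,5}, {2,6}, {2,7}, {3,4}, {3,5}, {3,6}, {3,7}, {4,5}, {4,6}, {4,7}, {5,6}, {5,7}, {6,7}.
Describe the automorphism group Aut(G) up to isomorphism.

Every vertex has degree 6, so G is the complete graph K_7. Every bijection on the vertex set is an automorphism of K_7; hence Aut(K_7) ≅ S_7, order 5040.

the symmetric group on 7 letters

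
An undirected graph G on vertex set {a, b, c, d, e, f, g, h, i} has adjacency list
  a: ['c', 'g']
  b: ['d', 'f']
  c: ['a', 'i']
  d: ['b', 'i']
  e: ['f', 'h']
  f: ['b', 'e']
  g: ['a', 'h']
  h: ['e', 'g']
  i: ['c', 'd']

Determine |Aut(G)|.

18

Every vertex has degree 2 and the graph is connected, so G is the 9-cycle C_9. C_9 has 9 rotations and 9 reflections, so Aut(C_9) ≅ D_9 of order 18.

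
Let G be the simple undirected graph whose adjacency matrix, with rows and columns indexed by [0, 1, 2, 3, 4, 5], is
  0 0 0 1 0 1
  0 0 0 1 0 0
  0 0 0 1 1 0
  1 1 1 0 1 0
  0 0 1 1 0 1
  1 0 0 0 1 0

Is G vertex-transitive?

No

Vertex 1 is the only vertex of degree 1, so every automorphism fixes it; G is not vertex-transitive.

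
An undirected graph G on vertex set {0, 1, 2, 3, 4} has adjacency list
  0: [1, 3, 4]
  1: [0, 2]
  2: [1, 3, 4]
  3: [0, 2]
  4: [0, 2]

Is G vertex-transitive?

No

Automorphisms preserve degree, but G has vertices of degree 2 and vertices of degree 3; no automorphism maps one to the other, so G is not vertex-transitive.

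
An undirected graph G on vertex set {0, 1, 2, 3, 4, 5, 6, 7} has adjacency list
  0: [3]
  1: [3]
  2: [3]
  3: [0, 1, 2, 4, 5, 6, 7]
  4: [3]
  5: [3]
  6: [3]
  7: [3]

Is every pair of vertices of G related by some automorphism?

No

Vertex 3 is the only vertex of degree 7, so every automorphism fixes it; G is not vertex-transitive.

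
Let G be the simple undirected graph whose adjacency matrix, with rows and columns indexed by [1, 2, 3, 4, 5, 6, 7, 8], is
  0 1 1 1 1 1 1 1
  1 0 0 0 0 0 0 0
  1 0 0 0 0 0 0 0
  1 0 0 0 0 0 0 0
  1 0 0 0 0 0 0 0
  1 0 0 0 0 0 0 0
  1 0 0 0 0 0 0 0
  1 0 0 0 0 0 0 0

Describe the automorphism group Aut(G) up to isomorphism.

S_7

Vertex 1 has degree 7 and every other vertex has degree 1, so G is the star K_{1,7} with centre 1. Any automorphism fixes the centre and permutes the 7 leaves freely, so Aut(G) ≅ S_7 of order 7! = 5040.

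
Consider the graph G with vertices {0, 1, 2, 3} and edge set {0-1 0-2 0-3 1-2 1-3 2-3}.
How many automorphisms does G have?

24

Every vertex has degree 3, so G is the complete graph K_4. Any permutation of the 4 vertices preserves K_4, so Aut(K_4) = S_4 of order 4! = 24.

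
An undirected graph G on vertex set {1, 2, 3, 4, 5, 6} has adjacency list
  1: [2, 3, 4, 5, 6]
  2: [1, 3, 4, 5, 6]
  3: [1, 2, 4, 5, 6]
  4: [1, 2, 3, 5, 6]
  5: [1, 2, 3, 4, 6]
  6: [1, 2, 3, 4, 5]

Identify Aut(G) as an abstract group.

S_6

Every vertex has degree 5, so G is the complete graph K_6. Every bijection on the vertex set is an automorphism of K_6; hence Aut(K_6) ≅ S_6, order 720.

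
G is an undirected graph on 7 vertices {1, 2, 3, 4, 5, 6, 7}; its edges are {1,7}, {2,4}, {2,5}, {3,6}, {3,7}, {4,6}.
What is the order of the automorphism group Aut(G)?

2

The degree sequence is [1, 2, 2, 2, 1, 2, 2]; the two degree-1 vertices 1 and 5 are the ends of a path, so G = P_7. The only nontrivial automorphism of a path is the end-to-end reflection, so Aut(G) ≅ Z_2.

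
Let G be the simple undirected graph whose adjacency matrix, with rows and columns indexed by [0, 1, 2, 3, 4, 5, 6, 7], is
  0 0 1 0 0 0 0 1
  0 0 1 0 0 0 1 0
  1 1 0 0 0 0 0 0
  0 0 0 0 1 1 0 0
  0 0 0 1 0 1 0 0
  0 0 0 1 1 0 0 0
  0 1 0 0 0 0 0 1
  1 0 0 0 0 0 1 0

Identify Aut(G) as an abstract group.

D_3 × D_5

G has two connected components, {0, 1, 2, 6, 7} and {3, 4, 5}; each is 2-regular, so G = C_5 ⊔ C_3. The components are non-isomorphic (different sizes), so Aut(G) = Aut(C_3) × Aut(C_5) = D_3 × D_5 of order 6·10 = 60.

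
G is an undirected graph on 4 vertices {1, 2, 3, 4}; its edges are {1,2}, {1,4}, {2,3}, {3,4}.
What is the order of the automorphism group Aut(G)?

8

Every vertex has degree 2 and the graph is connected, so G is the 4-cycle C_4. C_4 has 4 rotations and 4 reflections, so Aut(C_4) ≅ D_4 of order 8.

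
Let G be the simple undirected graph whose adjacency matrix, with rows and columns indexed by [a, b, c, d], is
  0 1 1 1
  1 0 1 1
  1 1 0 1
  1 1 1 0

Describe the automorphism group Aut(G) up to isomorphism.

S_4

All 4 vertices are pairwise adjacent: G = K_4. Any permutation of the 4 vertices preserves K_4, so Aut(K_4) = S_4 of order 4! = 24.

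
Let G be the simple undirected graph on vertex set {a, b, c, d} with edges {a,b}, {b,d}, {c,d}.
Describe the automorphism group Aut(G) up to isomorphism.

The degree sequence is [1, 2, 1, 2]; the two degree-1 vertices a and c are the ends of a path, so G = P_4. The only nontrivial automorphism of a path is the end-to-end reflection, so Aut(G) ≅ Z_2.

the cyclic group of order 2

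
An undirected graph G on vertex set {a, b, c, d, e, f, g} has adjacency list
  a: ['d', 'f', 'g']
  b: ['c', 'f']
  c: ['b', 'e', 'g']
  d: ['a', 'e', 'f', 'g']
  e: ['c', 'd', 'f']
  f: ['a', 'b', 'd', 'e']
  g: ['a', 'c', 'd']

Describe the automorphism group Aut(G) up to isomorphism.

1

The degree sequence is [3, 2, 3, 4, 3, 4, 3]. Checking the degree-preserving permutations of the vertex set shows that none except the identity preserves every edge, so Aut(G) is trivial.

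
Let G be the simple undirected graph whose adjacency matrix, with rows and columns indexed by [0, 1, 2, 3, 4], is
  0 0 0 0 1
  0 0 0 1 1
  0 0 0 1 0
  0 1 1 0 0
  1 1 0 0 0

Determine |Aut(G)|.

2

The degree sequence is [1, 2, 1, 2, 2]; the two degree-1 vertices 0 and 2 are the ends of a path, so G = P_5. A path has exactly one nontrivial symmetry — reversal — giving Aut(G) of order 2.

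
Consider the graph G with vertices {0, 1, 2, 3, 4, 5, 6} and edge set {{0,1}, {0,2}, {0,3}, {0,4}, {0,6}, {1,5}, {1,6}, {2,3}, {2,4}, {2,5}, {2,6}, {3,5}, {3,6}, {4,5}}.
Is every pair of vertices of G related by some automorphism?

Automorphisms preserve degree, but G has vertices of degree 3 and vertices of degree 5; no automorphism maps one to the other, so G is not vertex-transitive.

No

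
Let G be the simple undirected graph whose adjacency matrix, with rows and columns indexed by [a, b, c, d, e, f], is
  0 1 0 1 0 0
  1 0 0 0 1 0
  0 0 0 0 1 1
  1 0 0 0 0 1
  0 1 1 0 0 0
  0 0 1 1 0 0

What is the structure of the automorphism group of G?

G is 2-regular and connected on 6 vertices, i.e. the cycle C_6. C_6 has 6 rotations and 6 reflections, so Aut(C_6) ≅ D_6 of order 12.

D_6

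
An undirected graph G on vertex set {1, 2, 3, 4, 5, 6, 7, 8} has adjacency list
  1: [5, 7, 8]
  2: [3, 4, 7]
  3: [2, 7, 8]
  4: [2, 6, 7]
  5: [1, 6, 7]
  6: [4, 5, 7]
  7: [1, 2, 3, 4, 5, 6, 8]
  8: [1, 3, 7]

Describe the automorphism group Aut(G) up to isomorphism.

Vertex 7 is the unique vertex of degree 7; the remaining 7 vertices each have degree 3 and induce a cycle, so G is the wheel on 8 vertices with hub 7. Every automorphism fixes the hub and acts on the rim 7-cycle, so Aut(G) ≅ Aut(C_7) = D_7 of order 14.

D_7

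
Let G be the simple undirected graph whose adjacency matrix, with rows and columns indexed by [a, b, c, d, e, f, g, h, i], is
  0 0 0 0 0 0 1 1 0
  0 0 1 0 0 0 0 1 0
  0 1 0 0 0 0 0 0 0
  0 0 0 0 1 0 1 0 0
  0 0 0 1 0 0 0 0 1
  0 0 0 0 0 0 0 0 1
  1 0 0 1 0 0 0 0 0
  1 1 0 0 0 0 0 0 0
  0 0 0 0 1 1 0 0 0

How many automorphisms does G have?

2

The degree sequence is [2, 2, 1, 2, 2, 1, 2, 2, 2]; the two degree-1 vertices c and f are the ends of a path, so G = P_9. A path has exactly one nontrivial symmetry — reversal — giving Aut(G) of order 2.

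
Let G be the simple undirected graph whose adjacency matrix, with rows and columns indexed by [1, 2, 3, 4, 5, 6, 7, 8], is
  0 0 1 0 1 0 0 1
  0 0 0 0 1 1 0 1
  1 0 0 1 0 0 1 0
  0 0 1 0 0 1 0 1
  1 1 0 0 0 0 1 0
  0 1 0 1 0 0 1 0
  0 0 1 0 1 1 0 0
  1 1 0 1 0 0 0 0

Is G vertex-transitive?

G is 3-regular and bipartite on 2^3 = 8 vertices with girth 4; it is the hypercube graph Q_3. The symmetry group of the 3-cube is the hyperoctahedral group B_3 = Z_2 ≀ S_3, of order 2^3·3! = 48. Under this action every vertex can be carried to every other, so G is vertex-transitive.

Yes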